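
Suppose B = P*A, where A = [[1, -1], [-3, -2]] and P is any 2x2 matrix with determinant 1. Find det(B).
-5

By the multiplicative property of determinants, det(B) = det(P*A) = det(P) * det(A) = det(A),
so the determinant is invariant under multiplication by any determinant-1 matrix; we just need det(A).

det(A) = (1)(-2) - (-1)(-3) = -2 - 3 = -5

Therefore det(B) = 1 * (-5) = -5.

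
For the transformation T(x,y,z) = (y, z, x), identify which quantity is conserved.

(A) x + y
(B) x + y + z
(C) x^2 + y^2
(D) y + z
B

Apply T(x,y,z) = (y, z, x) to each option, i.e. replace (x, y, z) by the transformed coordinates.
Substitute the transformed coordinates into each option and compare with the original:
(A) x + y  ->  (y) + (z) = y + z   [differs from x + y: not invariant]
(B) x + y + z  ->  (y) + (z) + (x) = x + y + z   [equals x + y + z: invariant]
(C) x^2 + y^2  ->  (y)^2 + (z)^2 = y^2 + z^2   [differs from x^2 + y^2: not invariant]
(D) y + z  ->  (z) + (x) = x + z   [differs from y + z: not invariant]

Only option (B), x + y + z, is unchanged by the transformation.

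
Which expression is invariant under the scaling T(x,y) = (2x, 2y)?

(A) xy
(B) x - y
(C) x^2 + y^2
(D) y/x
D

Under the uniform scaling T(x,y) = (2x, 2y):
Substitute the transformed coordinates into each option and compare with the original:
(A) xy  ->  (2x)(2y) = 4xy   [differs from xy: not invariant]
(B) x - y  ->  (2x) - (2y) = 2x - 2y   [differs from x - y: not invariant]
(C) x^2 + y^2  ->  (2x)^2 + (2y)^2 = 4x^2 + 4y^2   [differs from x^2 + y^2: not invariant]
(D) y/x  ->  (2y)/(2x) = y/x   [equals y/x: invariant]

Only option (D), y/x, is unchanged by the transformation.
The common factor 2 cancels in a ratio of coordinates, while sums, products and sums of squares pick up factors of 2 or 4.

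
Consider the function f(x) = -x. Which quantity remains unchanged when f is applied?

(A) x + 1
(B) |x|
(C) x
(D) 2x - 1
B

For f(x) = -x:
Applying f replaces x by -x. Since |-x| = |x|, the absolute value is unchanged by f, whereas x -> -x, 2x - 1 -> -2x - 1 and x + 1 -> -x + 1 all change.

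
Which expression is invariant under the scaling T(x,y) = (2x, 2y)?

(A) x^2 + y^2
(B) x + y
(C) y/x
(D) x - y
C

Under the uniform scaling T(x,y) = (2x, 2y):
Substitute the transformed coordinates into each option and compare with the original:
(A) x^2 + y^2  ->  (2x)^2 + (2y)^2 = 4x^2 + 4y^2   [differs from x^2 + y^2: not invariant]
(B) x + y  ->  (2x) + (2y) = 2x + 2y   [differs from x + y: not invariant]
(C) y/x  ->  (2y)/(2x) = y/x   [equals y/x: invariant]
(D) x - y  ->  (2x) - (2y) = 2x - 2y   [differs from x - y: not invariant]

Only option (C), y/x, is unchanged by the transformation.
The common factor 2 cancels in a ratio of coordinates, while sums, products and sums of squares pick up factors of 2 or 4.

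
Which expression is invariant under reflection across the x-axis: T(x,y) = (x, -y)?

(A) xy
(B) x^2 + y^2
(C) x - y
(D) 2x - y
B

The map is reflection across the x-axis: T(x,y) = (x, -y).
Substitute the transformed coordinates into each option and compare with the original:
(A) xy  ->  (x)(-y) = -xy   [differs from xy: not invariant]
(B) x^2 + y^2  ->  (x)^2 + (-y)^2 = x^2 + y^2   [equals x^2 + y^2: invariant]
(C) x - y  ->  (x) - (-y) = x + y   [differs from x - y: not invariant]
(D) 2x - y  ->  2(x) - (-y) = 2x + y   [differs from 2x - y: not invariant]

Only option (B), x^2 + y^2, is unchanged by the transformation.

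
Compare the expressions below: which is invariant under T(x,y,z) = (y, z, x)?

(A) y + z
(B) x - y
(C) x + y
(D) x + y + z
D

Apply T(x,y,z) = (y, z, x) to each option, i.e. replace (x, y, z) by the transformed coordinates.
Substitute the transformed coordinates into each option and compare with the original:
(A) y + z  ->  (z) + (x) = x + z   [differs from y + z: not invariant]
(B) x - y  ->  (y) - (z) = y - z   [differs from x - y: not invariant]
(C) x + y  ->  (y) + (z) = y + z   [differs from x + y: not invariant]
(D) x + y + z  ->  (y) + (z) + (x) = x + y + z   [equals x + y + z: invariant]

Only option (D), x + y + z, is unchanged by the transformation.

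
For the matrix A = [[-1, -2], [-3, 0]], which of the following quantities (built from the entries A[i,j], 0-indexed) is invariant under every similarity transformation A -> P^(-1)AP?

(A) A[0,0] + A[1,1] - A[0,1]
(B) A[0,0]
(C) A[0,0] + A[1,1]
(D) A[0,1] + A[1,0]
C

A[0,0] + A[1,1] is the trace of A. By the cyclic property of the trace, tr(P^(-1)AP) = tr(APP^(-1)) = tr(A), so it is the same for every matrix similar to A.

The other combinations are not similarity invariants. For example, take P = [[1, 2], [0, 1]] (det P = 1), so P^(-1) = [[1, -2], [0, 1]] and
B = P^(-1)AP = [[5, 8], [-3, -6]].
Evaluating each option on A and on B:
(A) A[0,0] + A[1,1] - A[0,1]: 1 for A, -9 for B -> changes
(B) A[0,0]: -1 for A, 5 for B -> changes
(C) A[0,0] + A[1,1]: -1 for A, -1 for B -> unchanged
(D) A[0,1] + A[1,0]: -5 for A, 5 for B -> changes

Only (C) A[0,0] + A[1,1] = -1 survives (and it does so for every P, not just this one), so it is the invariant.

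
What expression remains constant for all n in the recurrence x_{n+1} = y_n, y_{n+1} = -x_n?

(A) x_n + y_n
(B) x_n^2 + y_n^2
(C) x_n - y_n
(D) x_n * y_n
B

For the recurrence x_{n+1} = y_n, y_{n+1} = -x_n:

x_{n+1}^2 + y_{n+1}^2 = y_n^2 + (-x_n)^2 = x_n^2 + y_n^2
The sum of squares is conserved (like energy in a harmonic oscillator).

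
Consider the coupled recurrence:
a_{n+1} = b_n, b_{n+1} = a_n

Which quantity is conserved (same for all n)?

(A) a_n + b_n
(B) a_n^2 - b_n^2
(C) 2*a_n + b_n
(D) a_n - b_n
A

Replace a_n by a_{n+1} = b_n and b_n by b_{n+1} = a_n in each option and simplify:
(A) a_n + b_n  ->  (b_n) + (a_n) = a_n + b_n   [conserved]
(B) a_n^2 - b_n^2  ->  (b_n)^2 - (a_n)^2 = -a_n^2 + b_n^2   [not conserved]
(C) 2*a_n + b_n  ->  2*(b_n) + (a_n) = a_n + 2*b_n   [not conserved]
(D) a_n - b_n  ->  (b_n) - (a_n) = -a_n + b_n   [not conserved]

Only (A) a_n + b_n returns to itself after one step, so it is the conserved quantity.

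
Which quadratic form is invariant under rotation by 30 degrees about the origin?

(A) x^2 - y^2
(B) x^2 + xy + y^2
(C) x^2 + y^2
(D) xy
C

Rotation by 30 degrees sends (x, y) to (sqrt(3)x/2 - y/2, x/2 + sqrt(3)y/2).
Substitute the transformed coordinates into each option and compare with the original:
(A) x^2 - y^2  ->  (sqrt(3)x/2 - y/2)^2 - (x/2 + sqrt(3)y/2)^2 = x^2/2 - sqrt(3)xy - y^2/2   [differs from x^2 - y^2: not invariant]
(B) x^2 + xy + y^2  ->  (sqrt(3)x/2 - y/2)^2 + (sqrt(3)x/2 - y/2)(x/2 + sqrt(3)y/2) + (x/2 + sqrt(3)y/2)^2 = sqrt(3)x^2/4 + x^2 + xy/2 - sqrt(3)y^2/4 + y^2   [differs from x^2 + xy + y^2: not invariant]
(C) x^2 + y^2  ->  (sqrt(3)x/2 - y/2)^2 + (x/2 + sqrt(3)y/2)^2 = x^2 + y^2   [equals x^2 + y^2: invariant]
(D) xy  ->  (sqrt(3)x/2 - y/2)(x/2 + sqrt(3)y/2) = sqrt(3)x^2/4 + xy/2 - sqrt(3)y^2/4   [differs from xy: not invariant]

Only option (C), x^2 + y^2, is unchanged by the transformation.
x^2 + y^2 is the squared distance from the origin, which rotations preserve.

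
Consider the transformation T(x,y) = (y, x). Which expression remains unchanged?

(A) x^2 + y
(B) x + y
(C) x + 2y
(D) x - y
B

An expression E(x,y) is invariant under T if E(T(x,y)) = E(x,y). Here T(x,y) = (y, x).
Substitute the transformed coordinates into each option and compare with the original:
(A) x^2 + y  ->  (y)^2 + (x) = x + y^2   [differs from x^2 + y: not invariant]
(B) x + y  ->  (y) + (x) = x + y   [equals x + y: invariant]
(C) x + 2y  ->  (y) + 2(x) = 2x + y   [differs from x + 2y: not invariant]
(D) x - y  ->  (y) - (x) = -x + y   [differs from x - y: not invariant]

Only option (B), x + y, is unchanged by the transformation.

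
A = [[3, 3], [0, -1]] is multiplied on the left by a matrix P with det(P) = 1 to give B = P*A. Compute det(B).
-3

By the multiplicative property of determinants, det(B) = det(P*A) = det(P) * det(A) = det(A),
so the determinant is invariant under multiplication by any determinant-1 matrix; we just need det(A).

det(A) = (3)(-1) - (3)(0) = -3 - 0 = -3

Therefore det(B) = 1 * (-3) = -3.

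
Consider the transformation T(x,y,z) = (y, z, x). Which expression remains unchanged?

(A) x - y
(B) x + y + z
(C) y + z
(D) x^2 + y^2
B

Apply T(x,y,z) = (y, z, x) to each option, i.e. replace (x, y, z) by the transformed coordinates.
Substitute the transformed coordinates into each option and compare with the original:
(A) x - y  ->  (y) - (z) = y - z   [differs from x - y: not invariant]
(B) x + y + z  ->  (y) + (z) + (x) = x + y + z   [equals x + y + z: invariant]
(C) y + z  ->  (z) + (x) = x + z   [differs from y + z: not invariant]
(D) x^2 + y^2  ->  (y)^2 + (z)^2 = y^2 + z^2   [differs from x^2 + y^2: not invariant]

Only option (B), x + y + z, is unchanged by the transformation.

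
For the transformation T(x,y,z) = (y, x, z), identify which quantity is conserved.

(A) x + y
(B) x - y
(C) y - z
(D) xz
A

Apply T(x,y,z) = (y, x, z) to each option, i.e. replace (x, y, z) by the transformed coordinates.
Substitute the transformed coordinates into each option and compare with the original:
(A) x + y  ->  (y) + (x) = x + y   [equals x + y: invariant]
(B) x - y  ->  (y) - (x) = -x + y   [differs from x - y: not invariant]
(C) y - z  ->  (x) - (z) = x - z   [differs from y - z: not invariant]
(D) xz  ->  (y)(z) = yz   [differs from xz: not invariant]

Only option (A), x + y, is unchanged by the transformation.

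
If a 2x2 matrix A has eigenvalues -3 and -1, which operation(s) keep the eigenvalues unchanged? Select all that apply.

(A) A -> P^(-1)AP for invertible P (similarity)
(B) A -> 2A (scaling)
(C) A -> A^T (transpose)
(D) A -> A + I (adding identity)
A and C

Eigenvalues are preserved by:
1. Similarity transformations: A -> P^(-1)AP (same characteristic polynomial)
2. Transpose: A^T has the same eigenvalues as A

Eigenvalues are NOT preserved by:
- Adding identity: eigenvalues become -3+1, -1+1
- Scaling: eigenvalues become -6, -2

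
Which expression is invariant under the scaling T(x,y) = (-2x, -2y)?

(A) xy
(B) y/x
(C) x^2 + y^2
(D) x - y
B

Under the uniform scaling T(x,y) = (-2x, -2y):
Substitute the transformed coordinates into each option and compare with the original:
(A) xy  ->  (-2x)(-2y) = 4xy   [differs from xy: not invariant]
(B) y/x  ->  (-2y)/(-2x) = y/x   [equals y/x: invariant]
(C) x^2 + y^2  ->  (-2x)^2 + (-2y)^2 = 4x^2 + 4y^2   [differs from x^2 + y^2: not invariant]
(D) x - y  ->  (-2x) - (-2y) = -2x + 2y   [differs from x - y: not invariant]

Only option (B), y/x, is unchanged by the transformation.
The common factor -2 cancels in a ratio of coordinates, while sums, products and sums of squares pick up factors of -2 or 4.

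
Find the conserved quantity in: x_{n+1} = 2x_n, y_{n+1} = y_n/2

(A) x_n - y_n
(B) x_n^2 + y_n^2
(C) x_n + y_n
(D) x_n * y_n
D

For the recurrence x_{n+1} = 2x_n, y_{n+1} = y_n/2:

x_{n+1} * y_{n+1} = (2x_n) * (y_n/2) = x_n * y_n
The product is conserved.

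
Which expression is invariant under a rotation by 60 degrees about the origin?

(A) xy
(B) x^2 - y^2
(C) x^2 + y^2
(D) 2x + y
C

A rotation by 60 degrees sends (x, y) to (x/2 - sqrt(3)y/2, sqrt(3)x/2 + y/2).
Substitute the transformed coordinates into each option and compare with the original:
(A) xy  ->  (x/2 - sqrt(3)y/2)(sqrt(3)x/2 + y/2) = sqrt(3)x^2/4 - xy/2 - sqrt(3)y^2/4   [differs from xy: not invariant]
(B) x^2 - y^2  ->  (x/2 - sqrt(3)y/2)^2 - (sqrt(3)x/2 + y/2)^2 = -x^2/2 - sqrt(3)xy + y^2/2   [differs from x^2 - y^2: not invariant]
(C) x^2 + y^2  ->  (x/2 - sqrt(3)y/2)^2 + (sqrt(3)x/2 + y/2)^2 = x^2 + y^2   [equals x^2 + y^2: invariant]
(D) 2x + y  ->  2(x/2 - sqrt(3)y/2) + (sqrt(3)x/2 + y/2) = sqrt(3)x/2 + x - sqrt(3)y + y/2   [differs from 2x + y: not invariant]

Only option (C), x^2 + y^2, is unchanged by the transformation.
Geometrically, x^2 + y^2 is the squared distance from the origin, which every rotation about the origin preserves.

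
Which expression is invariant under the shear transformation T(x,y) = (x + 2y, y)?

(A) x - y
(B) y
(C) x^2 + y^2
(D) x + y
B

Under the shear T(x,y) = (x + 2y, y):
Substitute the transformed coordinates into each option and compare with the original:
(A) x - y  ->  (x + 2y) - (y) = x + y   [differs from x - y: not invariant]
(B) y  ->  (y) = y   [equals y: invariant]
(C) x^2 + y^2  ->  (x + 2y)^2 + (y)^2 = x^2 + 4xy + 5y^2   [differs from x^2 + y^2: not invariant]
(D) x + y  ->  (x + 2y) + (y) = x + 3y   [differs from x + y: not invariant]

Only option (B), y, is unchanged by the transformation.
A horizontal shear moves points parallel to the x-axis, so the y-coordinate (and any function of y alone) is unchanged.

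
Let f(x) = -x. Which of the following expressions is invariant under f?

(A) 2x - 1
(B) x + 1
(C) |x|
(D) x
C

For f(x) = -x:
Applying f replaces x by -x. Since |-x| = |x|, the absolute value is unchanged by f, whereas x -> -x, 2x - 1 -> -2x - 1 and x + 1 -> -x + 1 all change.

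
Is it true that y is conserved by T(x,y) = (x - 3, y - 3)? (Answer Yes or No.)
No

Substitute T(x,y) = (x - 3, y - 3) into the expression and compare with the original.

Original: y
After applying T: (y - 3) = y - 3

This differs from the original y (difference: -3), so the expression is NOT invariant.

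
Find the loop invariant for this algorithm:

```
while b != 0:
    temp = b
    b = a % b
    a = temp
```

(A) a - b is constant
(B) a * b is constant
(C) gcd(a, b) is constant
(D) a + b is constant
C

A loop invariant must hold before the first iteration and be re-established by every execution of the body.

(C) gcd(a, b) is constant: One iteration replaces (a, b) by (b, a mod b). Since a mod b = a - q*b for an integer q, any common divisor of a and b divides b and a mod b, and conversely; hence gcd(b, a mod b) = gcd(a, b). For instance (22, 9) -> (9, 4) keeps gcd = 1. At exit b = 0 and a = gcd of the original inputs.

The other options fail:
(A) a - b is constant: e.g. (a, b) = (22, 9) -> (9, 4): the difference goes from 13 to 5.
(B) a * b is constant: e.g. (a, b) = (22, 9) -> (9, 4): the product goes from 198 to 36.
(D) a + b is constant: e.g. (a, b) = (22, 9) -> (9, 4): the sum goes from 31 to 13.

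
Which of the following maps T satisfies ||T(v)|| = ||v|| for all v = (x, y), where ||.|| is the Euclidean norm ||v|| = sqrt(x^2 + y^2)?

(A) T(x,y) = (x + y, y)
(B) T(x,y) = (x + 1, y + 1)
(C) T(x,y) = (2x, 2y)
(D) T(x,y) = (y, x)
D

A transformation preserves a norm if ||T(v)|| = ||v|| for every v; a single vector where the norm changes rules an option out.

(A) T(x,y) = (x + y, y): v = (0, 1) has norm sqrt((0)^2 + (1)^2) = 1, but T(v) = (1, 1) has norm sqrt(2) -- not preserved.
(B) T(x,y) = (x + 1, y + 1): v = (1, 0) has norm sqrt((1)^2 + (0)^2) = 1, but T(v) = (2, 1) has norm sqrt(5) -- not preserved.
(C) T(x,y) = (2x, 2y): v = (1, 0) has norm sqrt((1)^2 + (0)^2) = 1, but T(v) = (2, 0) has norm 2 -- not preserved.
(D) T(x,y) = (y, x): preserves the norm -- it is an orthogonal map (a rotation/reflection), and (y)^2 + (x)^2 simplifies to x^2 + y^2.

Therefore the answer is (D).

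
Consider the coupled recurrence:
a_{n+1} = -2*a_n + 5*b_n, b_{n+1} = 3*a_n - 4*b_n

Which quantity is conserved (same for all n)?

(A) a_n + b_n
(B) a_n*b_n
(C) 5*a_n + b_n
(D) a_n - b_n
A

Replace a_n by a_{n+1} = -2*a_n + 5*b_n and b_n by b_{n+1} = 3*a_n - 4*b_n in each option and simplify:
(A) a_n + b_n  ->  (-2*a_n + 5*b_n) + (3*a_n - 4*b_n) = a_n + b_n   [conserved]
(B) a_n*b_n  ->  (-2*a_n + 5*b_n)*(3*a_n - 4*b_n) = -6*a_n^2 + 23*a_n*b_n - 20*b_n^2   [not conserved]
(C) 5*a_n + b_n  ->  5*(-2*a_n + 5*b_n) + (3*a_n - 4*b_n) = -7*a_n + 21*b_n   [not conserved]
(D) a_n - b_n  ->  (-2*a_n + 5*b_n) - (3*a_n - 4*b_n) = -5*a_n + 9*b_n   [not conserved]

Only (A) a_n + b_n returns to itself after one step, so it is the conserved quantity.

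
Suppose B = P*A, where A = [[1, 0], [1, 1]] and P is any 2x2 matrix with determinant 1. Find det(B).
1

By the multiplicative property of determinants, det(B) = det(P*A) = det(P) * det(A) = det(A),
so the determinant is invariant under multiplication by any determinant-1 matrix; we just need det(A).

det(A) = (1)(1) - (0)(1) = 1 - 0 = 1

Therefore det(B) = 1 * 1 = 1.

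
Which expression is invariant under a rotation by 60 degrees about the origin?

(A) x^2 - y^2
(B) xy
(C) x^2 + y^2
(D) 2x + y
C

A rotation by 60 degrees sends (x, y) to (x/2 - sqrt(3)y/2, sqrt(3)x/2 + y/2).
Substitute the transformed coordinates into each option and compare with the original:
(A) x^2 - y^2  ->  (x/2 - sqrt(3)y/2)^2 - (sqrt(3)x/2 + y/2)^2 = -x^2/2 - sqrt(3)xy + y^2/2   [differs from x^2 - y^2: not invariant]
(B) xy  ->  (x/2 - sqrt(3)y/2)(sqrt(3)x/2 + y/2) = sqrt(3)x^2/4 - xy/2 - sqrt(3)y^2/4   [differs from xy: not invariant]
(C) x^2 + y^2  ->  (x/2 - sqrt(3)y/2)^2 + (sqrt(3)x/2 + y/2)^2 = x^2 + y^2   [equals x^2 + y^2: invariant]
(D) 2x + y  ->  2(x/2 - sqrt(3)y/2) + (sqrt(3)x/2 + y/2) = sqrt(3)x/2 + x - sqrt(3)y + y/2   [differs from 2x + y: not invariant]

Only option (C), x^2 + y^2, is unchanged by the transformation.
Geometrically, x^2 + y^2 is the squared distance from the origin, which every rotation about the origin preserves.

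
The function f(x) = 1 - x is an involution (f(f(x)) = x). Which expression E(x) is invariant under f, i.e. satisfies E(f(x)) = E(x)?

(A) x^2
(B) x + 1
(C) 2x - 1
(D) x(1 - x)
D

Replace x by f(x) = 1 - x in each option and simplify. As a quick numerical cross-check, also compare E(5) with E(f(5)) = E(-4).

(A) x^2  ->  (1 - x)^2 = (x - 1)^2; check: E(5) = 25 but E(-4) = 16.   [not invariant]
(B) x + 1  ->  (1 - x) + 1 = 2 - x; check: E(5) = 6 but E(-4) = -3.   [not invariant]
(C) 2x - 1  ->  2(1 - x) - 1 = 1 - 2x; check: E(5) = 9 but E(-4) = -9.   [not invariant]
(D) x(1 - x)  ->  (1 - x)(1 - (1 - x)), which simplifies back to x(1 - x); check: E(5) = -20, E(-4) = -20.   [invariant]

Only (D) is unchanged. E is symmetric under swapping x with f(x) = 1 - x, which is exactly what an involution does.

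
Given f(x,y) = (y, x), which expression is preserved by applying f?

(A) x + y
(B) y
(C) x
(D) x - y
A

For f(x,y) = (y, x):
After applying f: x' = y, y' = x. So x' + y' = y + x = x + y.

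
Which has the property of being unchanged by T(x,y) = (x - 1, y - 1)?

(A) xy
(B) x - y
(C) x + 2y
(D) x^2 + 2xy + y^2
B

An expression E(x,y) is invariant under T if E(T(x,y)) = E(x,y). Here T(x,y) = (x - 1, y - 1).
Substitute the transformed coordinates into each option and compare with the original:
(A) xy  ->  (x - 1)(y - 1) = xy - x - y + 1   [differs from xy: not invariant]
(B) x - y  ->  (x - 1) - (y - 1) = x - y   [equals x - y: invariant]
(C) x + 2y  ->  (x - 1) + 2(y - 1) = x + 2y - 3   [differs from x + 2y: not invariant]
(D) x^2 + 2xy + y^2  ->  (x - 1)^2 + 2(x - 1)(y - 1) + (y - 1)^2 = x^2 + 2xy - 4x + y^2 - 4y + 4   [differs from x^2 + 2xy + y^2: not invariant]

Only option (B), x - y, is unchanged by the transformation.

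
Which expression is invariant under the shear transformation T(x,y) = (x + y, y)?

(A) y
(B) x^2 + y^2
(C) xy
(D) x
A

Under the shear T(x,y) = (x + y, y):
Substitute the transformed coordinates into each option and compare with the original:
(A) y  ->  (y) = y   [equals y: invariant]
(B) x^2 + y^2  ->  (x + y)^2 + (y)^2 = x^2 + 2xy + 2y^2   [differs from x^2 + y^2: not invariant]
(C) xy  ->  (x + y)(y) = xy + y^2   [differs from xy: not invariant]
(D) x  ->  (x + y) = x + y   [differs from x: not invariant]

Only option (A), y, is unchanged by the transformation.
A horizontal shear moves points parallel to the x-axis, so the y-coordinate (and any function of y alone) is unchanged.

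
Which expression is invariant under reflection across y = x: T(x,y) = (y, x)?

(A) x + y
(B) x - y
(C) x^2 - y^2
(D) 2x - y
A

The map is reflection across y = x: T(x,y) = (y, x).
Substitute the transformed coordinates into each option and compare with the original:
(A) x + y  ->  (y) + (x) = x + y   [equals x + y: invariant]
(B) x - y  ->  (y) - (x) = -x + y   [differs from x - y: not invariant]
(C) x^2 - y^2  ->  (y)^2 - (x)^2 = -x^2 + y^2   [differs from x^2 - y^2: not invariant]
(D) 2x - y  ->  2(y) - (x) = -x + 2y   [differs from 2x - y: not invariant]

Only option (A), x + y, is unchanged by the transformation.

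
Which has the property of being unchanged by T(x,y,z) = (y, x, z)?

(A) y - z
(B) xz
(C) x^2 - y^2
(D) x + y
D

Apply T(x,y,z) = (y, x, z) to each option, i.e. replace (x, y, z) by the transformed coordinates.
Substitute the transformed coordinates into each option and compare with the original:
(A) y - z  ->  (x) - (z) = x - z   [differs from y - z: not invariant]
(B) xz  ->  (y)(z) = yz   [differs from xz: not invariant]
(C) x^2 - y^2  ->  (y)^2 - (x)^2 = -x^2 + y^2   [differs from x^2 - y^2: not invariant]
(D) x + y  ->  (y) + (x) = x + y   [equals x + y: invariant]

Only option (D), x + y, is unchanged by the transformation.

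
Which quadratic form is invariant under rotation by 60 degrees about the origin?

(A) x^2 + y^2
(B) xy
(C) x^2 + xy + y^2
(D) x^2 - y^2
A

Rotation by 60 degrees sends (x, y) to (x/2 - sqrt(3)y/2, sqrt(3)x/2 + y/2).
Substitute the transformed coordinates into each option and compare with the original:
(A) x^2 + y^2  ->  (x/2 - sqrt(3)y/2)^2 + (sqrt(3)x/2 + y/2)^2 = x^2 + y^2   [equals x^2 + y^2: invariant]
(B) xy  ->  (x/2 - sqrt(3)y/2)(sqrt(3)x/2 + y/2) = sqrt(3)x^2/4 - xy/2 - sqrt(3)y^2/4   [differs from xy: not invariant]
(C) x^2 + xy + y^2  ->  (x/2 - sqrt(3)y/2)^2 + (x/2 - sqrt(3)y/2)(sqrt(3)x/2 + y/2) + (sqrt(3)x/2 + y/2)^2 = sqrt(3)x^2/4 + x^2 - xy/2 - sqrt(3)y^2/4 + y^2   [differs from x^2 + xy + y^2: not invariant]
(D) x^2 - y^2  ->  (x/2 - sqrt(3)y/2)^2 - (sqrt(3)x/2 + y/2)^2 = -x^2/2 - sqrt(3)xy + y^2/2   [differs from x^2 - y^2: not invariant]

Only option (A), x^2 + y^2, is unchanged by the transformation.
x^2 + y^2 is the squared distance from the origin, which rotations preserve.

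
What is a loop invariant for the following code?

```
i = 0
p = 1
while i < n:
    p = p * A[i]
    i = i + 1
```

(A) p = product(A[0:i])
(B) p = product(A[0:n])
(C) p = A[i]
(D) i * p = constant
A

A loop invariant must hold before the first iteration and be re-established by every execution of the body.

(A) p = product(A[0:i]): Initially i = 0 and p = 1 = product of the empty slice A[0:0]. If p = product(A[0:i]) holds at the top of an iteration, the body sets p to product(A[0:i]) * A[i] = product(A[0:i+1]) and then i to i+1, so the property is restored. At exit i = n, giving p = product(A[0:n]).

The other options fail:
(B) p = product(A[0:n]): false before the loop (p = 1, not the full product) -- it only becomes true at exit.
(C) p = A[i]: after the first iteration p = A[0] but i = 1; in general p is a product of several elements, not a single one.
(D) i * p = constant: initially i * p = 0, but after one iteration it is 1 * A[0], which is nonzero in general.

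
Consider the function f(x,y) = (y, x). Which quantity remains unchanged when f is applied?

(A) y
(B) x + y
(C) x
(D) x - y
B

For f(x,y) = (y, x):
After applying f: x' = y, y' = x. So x' + y' = y + x = x + y.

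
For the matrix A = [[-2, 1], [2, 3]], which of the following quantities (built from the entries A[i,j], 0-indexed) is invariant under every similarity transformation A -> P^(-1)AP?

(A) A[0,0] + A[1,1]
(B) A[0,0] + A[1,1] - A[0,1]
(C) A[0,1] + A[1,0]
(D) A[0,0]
A

A[0,0] + A[1,1] is the trace of A. By the cyclic property of the trace, tr(P^(-1)AP) = tr(APP^(-1)) = tr(A), so it is the same for every matrix similar to A.

The other combinations are not similarity invariants. For example, take P = [[1, 1], [1, 2]] (det P = 1), so P^(-1) = [[2, -1], [-1, 1]] and
B = P^(-1)AP = [[-7, -8], [6, 8]].
Evaluating each option on A and on B:
(A) A[0,0] + A[1,1]: 1 for A, 1 for B -> unchanged
(B) A[0,0] + A[1,1] - A[0,1]: 0 for A, 9 for B -> changes
(C) A[0,1] + A[1,0]: 3 for A, -2 for B -> changes
(D) A[0,0]: -2 for A, -7 for B -> changes

Only (A) A[0,0] + A[1,1] = 1 survives (and it does so for every P, not just this one), so it is the invariant.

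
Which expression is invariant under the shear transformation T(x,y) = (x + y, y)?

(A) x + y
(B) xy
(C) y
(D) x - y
C

Under the shear T(x,y) = (x + y, y):
Substitute the transformed coordinates into each option and compare with the original:
(A) x + y  ->  (x + y) + (y) = x + 2y   [differs from x + y: not invariant]
(B) xy  ->  (x + y)(y) = xy + y^2   [differs from xy: not invariant]
(C) y  ->  (y) = y   [equals y: invariant]
(D) x - y  ->  (x + y) - (y) = x   [differs from x - y: not invariant]

Only option (C), y, is unchanged by the transformation.
A horizontal shear moves points parallel to the x-axis, so the y-coordinate (and any function of y alone) is unchanged.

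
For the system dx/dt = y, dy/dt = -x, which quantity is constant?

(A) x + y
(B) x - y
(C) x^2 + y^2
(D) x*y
C

A first integral I satisfies dI/dt = 0 along every solution. Differentiate each option and use the equation of motion:
(A) d/dt[x + y] = y + (-x) = y - x, not identically 0
(B) d/dt[x - y] = y - (-x) = x + y, not identically 0
(C) d/dt[x^2 + y^2] = 2x*dx/dt + 2y*dy/dt = 2x*y + 2y*(-x) = 0
(D) d/dt[x*y] = (dx/dt)y + x(dy/dt) = y^2 - x^2, not identically 0

Only (C) has zero time-derivative. So x^2 + y^2 (the squared radius; trajectories are circles) is the conserved quantity.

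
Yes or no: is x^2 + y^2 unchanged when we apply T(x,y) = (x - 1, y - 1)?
No

Substitute T(x,y) = (x - 1, y - 1) into the expression and compare with the original.

Original: x^2 + y^2
After applying T: (x - 1)^2 + (y - 1)^2 = x^2 - 2x + y^2 - 2y + 2

This differs from the original x^2 + y^2 (difference: -2x - 2y + 2), so the expression is NOT invariant.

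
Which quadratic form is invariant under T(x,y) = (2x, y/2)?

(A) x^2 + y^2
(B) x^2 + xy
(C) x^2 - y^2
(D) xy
D

T multiplies x by 2 and divides y by 2.
Substitute the transformed coordinates into each option and compare with the original:
(A) x^2 + y^2  ->  (2x)^2 + (y/2)^2 = 4x^2 + y^2/4   [differs from x^2 + y^2: not invariant]
(B) x^2 + xy  ->  (2x)^2 + (2x)(y/2) = 4x^2 + xy   [differs from x^2 + xy: not invariant]
(C) x^2 - y^2  ->  (2x)^2 - (y/2)^2 = 4x^2 - y^2/4   [differs from x^2 - y^2: not invariant]
(D) xy  ->  (2x)(y/2) = xy   [equals xy: invariant]

Only option (D), xy, is unchanged by the transformation.
The factors 2 and 1/2 cancel only in the pure product xy.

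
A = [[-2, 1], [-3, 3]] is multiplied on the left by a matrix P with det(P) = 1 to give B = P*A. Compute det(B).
-3

By the multiplicative property of determinants, det(B) = det(P*A) = det(P) * det(A) = det(A),
so the determinant is invariant under multiplication by any determinant-1 matrix; we just need det(A).

det(A) = (-2)(3) - (1)(-3) = -6 - (-3) = -3

Therefore det(B) = 1 * (-3) = -3.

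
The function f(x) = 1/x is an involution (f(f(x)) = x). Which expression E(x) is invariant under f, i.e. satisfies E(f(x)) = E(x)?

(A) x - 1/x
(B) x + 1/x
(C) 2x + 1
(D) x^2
B

Replace x by f(x) = 1/x in each option and simplify. As a quick numerical cross-check, also compare E(5) with E(f(5)) = E(1/5).

(A) x - 1/x  ->  (1/x) - 1/(1/x) = -x + 1/x; check: E(5) = 24/5 but E(1/5) = -24/5.   [not invariant]
(B) x + 1/x  ->  (1/x) + 1/(1/x), which simplifies back to x + 1/x; check: E(5) = 26/5, E(1/5) = 26/5.   [invariant]
(C) 2x + 1  ->  2(1/x) + 1 = (x + 2)/x; check: E(5) = 11 but E(1/5) = 7/5.   [not invariant]
(D) x^2  ->  (1/x)^2 = x^(-2); check: E(5) = 25 but E(1/5) = 1/25.   [not invariant]

Only (B) is unchanged. E is symmetric under swapping x with f(x) = 1/x, which is exactly what an involution does.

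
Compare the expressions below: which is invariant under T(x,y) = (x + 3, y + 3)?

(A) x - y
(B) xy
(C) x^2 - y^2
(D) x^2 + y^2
A

An expression E(x,y) is invariant under T if E(T(x,y)) = E(x,y). Here T(x,y) = (x + 3, y + 3).
Substitute the transformed coordinates into each option and compare with the original:
(A) x - y  ->  (x + 3) - (y + 3) = x - y   [equals x - y: invariant]
(B) xy  ->  (x + 3)(y + 3) = xy + 3x + 3y + 9   [differs from xy: not invariant]
(C) x^2 - y^2  ->  (x + 3)^2 - (y + 3)^2 = x^2 + 6x - y^2 - 6y   [differs from x^2 - y^2: not invariant]
(D) x^2 + y^2  ->  (x + 3)^2 + (y + 3)^2 = x^2 + 6x + y^2 + 6y + 18   [differs from x^2 + y^2: not invariant]

Only option (A), x - y, is unchanged by the transformation.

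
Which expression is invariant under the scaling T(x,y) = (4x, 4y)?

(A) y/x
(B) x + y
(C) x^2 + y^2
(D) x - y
A

Under the uniform scaling T(x,y) = (4x, 4y):
Substitute the transformed coordinates into each option and compare with the original:
(A) y/x  ->  (4y)/(4x) = y/x   [equals y/x: invariant]
(B) x + y  ->  (4x) + (4y) = 4x + 4y   [differs from x + y: not invariant]
(C) x^2 + y^2  ->  (4x)^2 + (4y)^2 = 16x^2 + 16y^2   [differs from x^2 + y^2: not invariant]
(D) x - y  ->  (4x) - (4y) = 4x - 4y   [differs from x - y: not invariant]

Only option (A), y/x, is unchanged by the transformation.
The common factor 4 cancels in a ratio of coordinates, while sums, products and sums of squares pick up factors of 4 or 16.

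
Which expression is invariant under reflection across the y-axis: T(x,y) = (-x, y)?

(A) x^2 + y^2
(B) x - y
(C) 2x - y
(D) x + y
A

The map is reflection across the y-axis: T(x,y) = (-x, y).
Substitute the transformed coordinates into each option and compare with the original:
(A) x^2 + y^2  ->  (-x)^2 + (y)^2 = x^2 + y^2   [equals x^2 + y^2: invariant]
(B) x - y  ->  (-x) - (y) = -x - y   [differs from x - y: not invariant]
(C) 2x - y  ->  2(-x) - (y) = -2x - y   [differs from 2x - y: not invariant]
(D) x + y  ->  (-x) + (y) = -x + y   [differs from x + y: not invariant]

Only option (A), x^2 + y^2, is unchanged by the transformation.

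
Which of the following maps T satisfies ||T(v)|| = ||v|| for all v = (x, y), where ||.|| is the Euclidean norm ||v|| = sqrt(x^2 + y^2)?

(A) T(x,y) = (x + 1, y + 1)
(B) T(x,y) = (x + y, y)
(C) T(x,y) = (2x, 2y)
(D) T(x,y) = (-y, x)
D

A transformation preserves a norm if ||T(v)|| = ||v|| for every v; a single vector where the norm changes rules an option out.

(A) T(x,y) = (x + 1, y + 1): v = (1, 0) has norm sqrt((1)^2 + (0)^2) = 1, but T(v) = (2, 1) has norm sqrt(5) -- not preserved.
(B) T(x,y) = (x + y, y): v = (0, 1) has norm sqrt((0)^2 + (1)^2) = 1, but T(v) = (1, 1) has norm sqrt(2) -- not preserved.
(C) T(x,y) = (2x, 2y): v = (1, 0) has norm sqrt((1)^2 + (0)^2) = 1, but T(v) = (2, 0) has norm 2 -- not preserved.
(D) T(x,y) = (-y, x): preserves the norm -- it is an orthogonal map (a rotation/reflection), and (-y)^2 + (x)^2 simplifies to x^2 + y^2.

Therefore the answer is (D).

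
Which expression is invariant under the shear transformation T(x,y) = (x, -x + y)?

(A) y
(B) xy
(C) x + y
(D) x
D

Under the shear T(x,y) = (x, -x + y):
Substitute the transformed coordinates into each option and compare with the original:
(A) y  ->  (-x + y) = -x + y   [differs from y: not invariant]
(B) xy  ->  (x)(-x + y) = -x^2 + xy   [differs from xy: not invariant]
(C) x + y  ->  (x) + (-x + y) = y   [differs from x + y: not invariant]
(D) x  ->  (x) = x   [equals x: invariant]

Only option (D), x, is unchanged by the transformation.
A vertical shear moves points parallel to the y-axis, so the x-coordinate (and any function of x alone) is unchanged.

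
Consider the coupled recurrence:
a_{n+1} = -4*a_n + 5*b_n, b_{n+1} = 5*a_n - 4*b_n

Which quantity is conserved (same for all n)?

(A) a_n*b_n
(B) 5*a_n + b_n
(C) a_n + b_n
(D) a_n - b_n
C

Replace a_n by a_{n+1} = -4*a_n + 5*b_n and b_n by b_{n+1} = 5*a_n - 4*b_n in each option and simplify:
(A) a_n*b_n  ->  (-4*a_n + 5*b_n)*(5*a_n - 4*b_n) = -20*a_n^2 + 41*a_n*b_n - 20*b_n^2   [not conserved]
(B) 5*a_n + b_n  ->  5*(-4*a_n + 5*b_n) + (5*a_n - 4*b_n) = -15*a_n + 21*b_n   [not conserved]
(C) a_n + b_n  ->  (-4*a_n + 5*b_n) + (5*a_n - 4*b_n) = a_n + b_n   [conserved]
(D) a_n - b_n  ->  (-4*a_n + 5*b_n) - (5*a_n - 4*b_n) = -9*a_n + 9*b_n   [not conserved]

Only (C) a_n + b_n returns to itself after one step, so it is the conserved quantity.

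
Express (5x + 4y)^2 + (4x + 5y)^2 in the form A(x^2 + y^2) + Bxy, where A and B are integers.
41(x^2 + y^2) + 80xy

Expanding: (5x + 4y)^2 = 25x^2 + 40xy + 16y^2
(4x + 5y)^2 = 16x^2 + 40xy + 25y^2
Sum = (25+16)(x^2+y^2) + 80xy = 41(x^2 + y^2) + 80xy
This is symmetric in x and y.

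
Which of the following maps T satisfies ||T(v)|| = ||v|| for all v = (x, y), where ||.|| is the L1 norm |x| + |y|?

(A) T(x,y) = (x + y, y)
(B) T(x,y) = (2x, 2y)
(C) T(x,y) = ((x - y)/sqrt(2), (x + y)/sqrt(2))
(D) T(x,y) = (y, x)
D

A transformation preserves a norm if ||T(v)|| = ||v|| for every v; a single vector where the norm changes rules an option out.

(A) T(x,y) = (x + y, y): v = (0, 1) has norm |0| + |1| = 1, but T(v) = (1, 1) has norm 2 -- not preserved.
(B) T(x,y) = (2x, 2y): v = (1, 0) has norm |1| + |0| = 1, but T(v) = (2, 0) has norm 2 -- not preserved.
(C) T(x,y) = ((x - y)/sqrt(2), (x + y)/sqrt(2)): v = (1, 0) has norm |1| + |0| = 1, but T(v) = (sqrt(2)/2, sqrt(2)/2) has norm sqrt(2) -- not preserved.
(D) T(x,y) = (y, x): preserves the norm -- it only permutes the coordinates and/or flips signs, which leaves |x| + |y| unchanged.

Therefore the answer is (D).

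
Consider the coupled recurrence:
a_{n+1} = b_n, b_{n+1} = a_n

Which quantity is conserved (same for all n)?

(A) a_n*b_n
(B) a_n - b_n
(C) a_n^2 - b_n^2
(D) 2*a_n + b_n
A

Replace a_n by a_{n+1} = b_n and b_n by b_{n+1} = a_n in each option and simplify:
(A) a_n*b_n  ->  (b_n)*(a_n) = a_n*b_n   [conserved]
(B) a_n - b_n  ->  (b_n) - (a_n) = -a_n + b_n   [not conserved]
(C) a_n^2 - b_n^2  ->  (b_n)^2 - (a_n)^2 = -a_n^2 + b_n^2   [not conserved]
(D) 2*a_n + b_n  ->  2*(b_n) + (a_n) = a_n + 2*b_n   [not conserved]

Only (A) a_n*b_n returns to itself after one step, so it is the conserved quantity.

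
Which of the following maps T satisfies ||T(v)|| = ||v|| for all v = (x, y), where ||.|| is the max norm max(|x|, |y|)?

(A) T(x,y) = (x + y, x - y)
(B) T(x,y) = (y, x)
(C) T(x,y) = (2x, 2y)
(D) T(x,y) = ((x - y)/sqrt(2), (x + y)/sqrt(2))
B

A transformation preserves a norm if ||T(v)|| = ||v|| for every v; a single vector where the norm changes rules an option out.

(A) T(x,y) = (x + y, x - y): v = (1, 1) has norm max(|1|, |1|) = 1, but T(v) = (2, 0) has norm 2 -- not preserved.
(B) T(x,y) = (y, x): preserves the norm -- it only permutes the coordinates and/or flips signs, which leaves max(|x|, |y|) unchanged.
(C) T(x,y) = (2x, 2y): v = (1, 0) has norm max(|1|, |0|) = 1, but T(v) = (2, 0) has norm 2 -- not preserved.
(D) T(x,y) = ((x - y)/sqrt(2), (x + y)/sqrt(2)): v = (1, 0) has norm max(|1|, |0|) = 1, but T(v) = (sqrt(2)/2, sqrt(2)/2) has norm sqrt(2)/2 -- not preserved.

Therefore the answer is (B).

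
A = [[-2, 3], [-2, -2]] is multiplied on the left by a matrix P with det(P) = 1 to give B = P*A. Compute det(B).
10

By the multiplicative property of determinants, det(B) = det(P*A) = det(P) * det(A) = det(A),
so the determinant is invariant under multiplication by any determinant-1 matrix; we just need det(A).

det(A) = (-2)(-2) - (3)(-2) = 4 - (-6) = 10

Therefore det(B) = 1 * 10 = 10.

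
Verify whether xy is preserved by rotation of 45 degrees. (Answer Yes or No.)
No

Applying rotation by 45 degrees: x' = x*cos(45 degrees) - y*sin(45 degrees) = sqrt(2)x/2 - sqrt(2)y/2, y' = x*sin(45 degrees) + y*cos(45 degrees) = sqrt(2)x/2 + sqrt(2)y/2

Substituting into xy:
(sqrt(2)x/2 - sqrt(2)y/2)(sqrt(2)x/2 + sqrt(2)y/2)
= x^2/2 - y^2/2

This differs from the original expression xy, so it is NOT invariant.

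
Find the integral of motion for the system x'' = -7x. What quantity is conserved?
E = (x')^2 + 7x^2

Multiply the equation by x':
x' * x'' = -7x * x'
The left side is d/dt[(x')^2/2] and the right side is d/dt[-7x^2/2], so
d/dt[(x')^2/2 + 7x^2/2] = 0, i.e. (x')^2/2 + 7x^2/2 = constant.
Multiplying by 2, the integral of motion is E = (x')^2 + 7x^2.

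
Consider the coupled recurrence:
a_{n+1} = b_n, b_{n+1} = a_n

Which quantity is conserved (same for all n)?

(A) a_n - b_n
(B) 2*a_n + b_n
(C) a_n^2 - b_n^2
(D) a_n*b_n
D

Replace a_n by a_{n+1} = b_n and b_n by b_{n+1} = a_n in each option and simplify:
(A) a_n - b_n  ->  (b_n) - (a_n) = -a_n + b_n   [not conserved]
(B) 2*a_n + b_n  ->  2*(b_n) + (a_n) = a_n + 2*b_n   [not conserved]
(C) a_n^2 - b_n^2  ->  (b_n)^2 - (a_n)^2 = -a_n^2 + b_n^2   [not conserved]
(D) a_n*b_n  ->  (b_n)*(a_n) = a_n*b_n   [conserved]

Only (D) a_n*b_n returns to itself after one step, so it is the conserved quantity.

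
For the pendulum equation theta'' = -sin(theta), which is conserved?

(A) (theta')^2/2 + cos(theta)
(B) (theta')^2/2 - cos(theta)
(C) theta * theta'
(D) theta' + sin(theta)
B

A first integral I satisfies dI/dt = 0 along every solution. Differentiate each option and use the equation of motion:
(A) d/dt[(theta')^2/2 + cos(theta)] = theta' theta'' - sin(theta) theta' = -2 theta' sin(theta), not identically 0
(B) d/dt[(theta')^2/2 - cos(theta)] = theta' theta'' + sin(theta) theta' = theta'(-sin(theta)) + theta' sin(theta) = 0
(C) d/dt[theta * theta'] = (theta')^2 + theta theta'' = (theta')^2 - theta sin(theta), not identically 0
(D) d/dt[theta' + sin(theta)] = theta'' + cos(theta) theta' = -sin(theta) + theta' cos(theta), not identically 0

Only (B) has zero time-derivative. This is the total energy: kinetic (theta')^2/2 plus potential -cos(theta).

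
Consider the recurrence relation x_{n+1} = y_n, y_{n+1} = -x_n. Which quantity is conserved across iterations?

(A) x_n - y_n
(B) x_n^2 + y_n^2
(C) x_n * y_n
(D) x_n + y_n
B

For the recurrence x_{n+1} = y_n, y_{n+1} = -x_n:

x_{n+1}^2 + y_{n+1}^2 = y_n^2 + (-x_n)^2 = x_n^2 + y_n^2
The sum of squares is conserved (like energy in a harmonic oscillator).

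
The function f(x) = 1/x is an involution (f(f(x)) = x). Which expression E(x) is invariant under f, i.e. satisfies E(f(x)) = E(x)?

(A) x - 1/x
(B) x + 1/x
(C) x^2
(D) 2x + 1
B

Replace x by f(x) = 1/x in each option and simplify. As a quick numerical cross-check, also compare E(5) with E(f(5)) = E(1/5).

(A) x - 1/x  ->  (1/x) - 1/(1/x) = -x + 1/x; check: E(5) = 24/5 but E(1/5) = -24/5.   [not invariant]
(B) x + 1/x  ->  (1/x) + 1/(1/x), which simplifies back to x + 1/x; check: E(5) = 26/5, E(1/5) = 26/5.   [invariant]
(C) x^2  ->  (1/x)^2 = x^(-2); check: E(5) = 25 but E(1/5) = 1/25.   [not invariant]
(D) 2x + 1  ->  2(1/x) + 1 = (x + 2)/x; check: E(5) = 11 but E(1/5) = 7/5.   [not invariant]

Only (B) is unchanged. E is symmetric under swapping x with f(x) = 1/x, which is exactly what an involution does.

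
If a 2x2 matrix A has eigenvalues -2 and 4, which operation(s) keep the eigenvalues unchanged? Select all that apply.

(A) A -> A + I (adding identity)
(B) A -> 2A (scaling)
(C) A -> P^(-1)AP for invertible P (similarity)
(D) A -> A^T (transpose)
C and D

Eigenvalues are preserved by:
1. Similarity transformations: A -> P^(-1)AP (same characteristic polynomial)
2. Transpose: A^T has the same eigenvalues as A

Eigenvalues are NOT preserved by:
- Adding identity: eigenvalues become -2+1, 4+1
- Scaling: eigenvalues become -4, 8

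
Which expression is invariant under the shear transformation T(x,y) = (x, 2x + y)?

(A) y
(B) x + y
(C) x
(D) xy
C

Under the shear T(x,y) = (x, 2x + y):
Substitute the transformed coordinates into each option and compare with the original:
(A) y  ->  (2x + y) = 2x + y   [differs from y: not invariant]
(B) x + y  ->  (x) + (2x + y) = 3x + y   [differs from x + y: not invariant]
(C) x  ->  (x) = x   [equals x: invariant]
(D) xy  ->  (x)(2x + y) = 2x^2 + xy   [differs from xy: not invariant]

Only option (C), x, is unchanged by the transformation.
A vertical shear moves points parallel to the y-axis, so the x-coordinate (and any function of x alone) is unchanged.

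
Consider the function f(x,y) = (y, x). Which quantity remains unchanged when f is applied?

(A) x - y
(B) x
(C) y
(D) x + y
D

For f(x,y) = (y, x):
After applying f: x' = y, y' = x. So x' + y' = y + x = x + y.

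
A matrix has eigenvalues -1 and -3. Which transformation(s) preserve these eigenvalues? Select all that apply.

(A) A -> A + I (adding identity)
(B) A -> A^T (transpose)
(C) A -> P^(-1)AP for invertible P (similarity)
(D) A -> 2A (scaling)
B and C

Eigenvalues are preserved by:
1. Similarity transformations: A -> P^(-1)AP (same characteristic polynomial)
2. Transpose: A^T has the same eigenvalues as A

Eigenvalues are NOT preserved by:
- Adding identity: eigenvalues become -1+1, -3+1
- Scaling: eigenvalues become -2, -6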